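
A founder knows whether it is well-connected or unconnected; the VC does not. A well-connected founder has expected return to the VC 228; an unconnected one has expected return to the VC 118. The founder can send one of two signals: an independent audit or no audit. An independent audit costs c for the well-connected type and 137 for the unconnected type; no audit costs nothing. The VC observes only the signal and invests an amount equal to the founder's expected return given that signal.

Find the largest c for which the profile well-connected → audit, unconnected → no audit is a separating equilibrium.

110

Under separation: audit → well-connected (pays 228); no audit → unconnected (pays 118).
Unconnected: 118 − 0 = 118 ≥ 228 − 137 = 91. Holds regardless of c. ✓
Well-connected: 228 − c ≥ 118 − 0, so c ≤ 228 − 118 = 110.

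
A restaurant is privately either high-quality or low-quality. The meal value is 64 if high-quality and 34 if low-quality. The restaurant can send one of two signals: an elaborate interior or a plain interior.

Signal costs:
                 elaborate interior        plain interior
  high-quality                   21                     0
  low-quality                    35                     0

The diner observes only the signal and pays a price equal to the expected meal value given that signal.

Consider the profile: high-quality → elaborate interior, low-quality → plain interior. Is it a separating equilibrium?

If types separate, elaborate interior earns payment 64 and plain interior earns 34.
High-quality: elaborate interior gives 64 − 21 = 43; plain interior gives 34 − 0 = 34. No deviation. ✓
Low-quality: plain interior gives 34 − 0 = 34; elaborate interior gives 64 − 35 = 29. No deviation. ✓
Both incentive constraints hold.

Yes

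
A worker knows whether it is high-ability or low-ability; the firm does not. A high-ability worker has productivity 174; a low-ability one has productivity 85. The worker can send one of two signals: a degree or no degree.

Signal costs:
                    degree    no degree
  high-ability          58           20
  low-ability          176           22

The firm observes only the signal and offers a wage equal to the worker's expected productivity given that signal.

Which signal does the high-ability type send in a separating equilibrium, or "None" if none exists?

degree

Try high-ability → degree, low-ability → no degree:
  If types separate, degree earns payment 174 and no degree earns 85.
  High-ability: degree gives 174 − 58 = 116; no degree gives 85 − 20 = 65. No deviation. ✓
  Low-ability: no degree gives 85 − 22 = 63; degree gives 174 − 176 = -2. No deviation. ✓
Both hold — the high-ability type sends degree.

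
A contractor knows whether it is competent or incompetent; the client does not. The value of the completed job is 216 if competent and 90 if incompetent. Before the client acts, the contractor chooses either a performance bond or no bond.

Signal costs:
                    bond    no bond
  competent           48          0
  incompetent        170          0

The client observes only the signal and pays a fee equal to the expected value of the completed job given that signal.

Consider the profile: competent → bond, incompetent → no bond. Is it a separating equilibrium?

Yes

If types separate, bond earns payment 216 and no bond earns 90.
Competent: bond gives 216 − 48 = 168; no bond gives 90 − 0 = 90. No deviation. ✓
Incompetent: no bond gives 90 − 0 = 90; bond gives 216 − 170 = 46. No deviation. ✓
Neither type gains from mimicking the other.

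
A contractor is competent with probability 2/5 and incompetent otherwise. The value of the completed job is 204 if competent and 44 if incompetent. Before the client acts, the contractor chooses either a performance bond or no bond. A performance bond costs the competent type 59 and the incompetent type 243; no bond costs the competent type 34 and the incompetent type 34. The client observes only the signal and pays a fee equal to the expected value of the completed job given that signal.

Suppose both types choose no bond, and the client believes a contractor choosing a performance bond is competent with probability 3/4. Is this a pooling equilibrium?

At the pooled signal (no bond) the client holds the prior 2/5 and pays 2/5·204 + 3/5·44 = 108. Off-path (bond) belief 3/4 gives 3/4·204 + 1/4·44 = 164.
Competent: no bond gives 108 − 34 = 74; bond gives 164 − 59 = 105. Deviates. ✗
Incompetent: no bond gives 108 − 34 = 74; bond gives 164 − 243 = -79. Stays. ✓

No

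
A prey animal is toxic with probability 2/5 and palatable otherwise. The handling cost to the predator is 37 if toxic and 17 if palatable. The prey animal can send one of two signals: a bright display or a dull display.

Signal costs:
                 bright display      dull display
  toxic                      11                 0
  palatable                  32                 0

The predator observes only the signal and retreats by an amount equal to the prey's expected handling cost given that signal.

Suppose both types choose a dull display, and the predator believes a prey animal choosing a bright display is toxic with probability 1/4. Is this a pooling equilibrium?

Yes

On the equilibrium path (dull display) the predator holds the prior 2/5 and pays 2/5·37 + 3/5·17 = 25. Off-path (bright display) belief 1/4 gives 1/4·37 + 3/4·17 = 22.
Toxic: dull display gives 25 − 0 = 25; bright display gives 22 − 11 = 11. Stays. ✓
Palatable: dull display gives 25 − 0 = 25; bright display gives 22 − 32 = -10. Stays. ✓
Beliefs are Bayes-consistent on-path and both types best-respond.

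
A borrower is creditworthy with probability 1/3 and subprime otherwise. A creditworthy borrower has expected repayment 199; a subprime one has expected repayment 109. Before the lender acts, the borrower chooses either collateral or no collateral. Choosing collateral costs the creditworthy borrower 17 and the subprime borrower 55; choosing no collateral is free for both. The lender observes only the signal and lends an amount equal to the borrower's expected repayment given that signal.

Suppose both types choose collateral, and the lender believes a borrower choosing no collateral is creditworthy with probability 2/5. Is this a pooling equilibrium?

On the equilibrium path (collateral) the lender holds the prior 1/3 and pays 1/3·199 + 2/3·109 = 139. Off-path (no collateral) belief 2/5 gives 2/5·199 + 3/5·109 = 145.
Creditworthy: collateral gives 139 − 17 = 122; no collateral gives 145 − 0 = 145. Deviates. ✗
Subprime: collateral gives 139 − 55 = 84; no collateral gives 145 − 0 = 145. Deviates. ✗

No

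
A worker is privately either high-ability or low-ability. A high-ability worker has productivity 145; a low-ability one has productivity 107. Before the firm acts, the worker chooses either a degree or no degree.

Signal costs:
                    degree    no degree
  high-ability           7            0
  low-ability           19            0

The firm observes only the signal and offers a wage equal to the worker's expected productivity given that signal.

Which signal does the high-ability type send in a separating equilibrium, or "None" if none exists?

Try high-ability → degree, low-ability → no degree:
  If types separate, degree earns payment 145 and no degree earns 107.
  High-ability: degree gives 145 − 7 = 138; no degree gives 107 − 0 = 107. No deviation. ✓
  Low-ability: no degree gives 107 − 0 = 107; degree gives 145 − 19 = 126. Would deviate. ✗
Try high-ability → no degree, low-ability → degree:
  If types separate, no degree earns payment 145 and degree earns 107.
  High-ability: no degree gives 145 − 0 = 145; degree gives 107 − 7 = 100. No deviation. ✓
  Low-ability: degree gives 107 − 19 = 88; no degree gives 145 − 0 = 145. Would deviate. ✗
Neither assignment is incentive-compatible.

None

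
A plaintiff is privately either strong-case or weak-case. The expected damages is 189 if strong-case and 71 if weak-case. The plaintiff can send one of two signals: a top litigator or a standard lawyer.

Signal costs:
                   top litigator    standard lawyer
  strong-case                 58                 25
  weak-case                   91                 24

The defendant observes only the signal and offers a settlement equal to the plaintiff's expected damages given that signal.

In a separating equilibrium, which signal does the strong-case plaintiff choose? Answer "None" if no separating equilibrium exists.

None

Try strong-case → top litigator, weak-case → standard lawyer:
  If types separate, top litigator earns payment 189 and standard lawyer earns 71.
  Strong-case: top litigator gives 189 − 58 = 131; standard lawyer gives 71 − 25 = 46. No deviation. ✓
  Weak-case: standard lawyer gives 71 − 24 = 47; top litigator gives 189 − 91 = 98. Would deviate. ✗
Try strong-case → standard lawyer, weak-case → top litigator:
  If types separate, standard lawyer earns payment 189 and top litigator earns 71.
  Strong-case: standard lawyer gives 189 − 25 = 164; top litigator gives 71 − 58 = 13. No deviation. ✓
  Weak-case: top litigator gives 71 − 91 = -20; standard lawyer gives 189 − 24 = 165. Would deviate. ✗
Neither assignment is incentive-compatible.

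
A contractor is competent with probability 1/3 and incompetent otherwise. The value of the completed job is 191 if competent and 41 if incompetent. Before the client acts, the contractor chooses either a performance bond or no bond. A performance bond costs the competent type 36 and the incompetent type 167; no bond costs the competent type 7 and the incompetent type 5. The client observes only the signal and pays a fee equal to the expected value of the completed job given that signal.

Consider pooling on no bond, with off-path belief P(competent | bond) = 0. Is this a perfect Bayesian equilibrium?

On the equilibrium path (no bond) the client holds the prior 1/3 and pays 1/3·191 + 2/3·41 = 91. Off-path (bond) belief 0 gives 0·191 + 1·41 = 41.
Competent: no bond gives 91 − 7 = 84; bond gives 41 − 36 = 5. Stays. ✓
Incompetent: no bond gives 91 − 5 = 86; bond gives 41 − 167 = -126. Stays. ✓
Beliefs are Bayes-consistent on-path and both types best-respond.

Yes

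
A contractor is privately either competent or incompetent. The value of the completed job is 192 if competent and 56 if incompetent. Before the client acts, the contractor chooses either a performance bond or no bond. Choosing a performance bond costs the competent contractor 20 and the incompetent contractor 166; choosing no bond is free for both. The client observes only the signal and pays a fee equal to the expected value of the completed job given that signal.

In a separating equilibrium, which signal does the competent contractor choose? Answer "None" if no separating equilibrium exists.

bond

Try competent → bond, incompetent → no bond:
  If types separate, bond earns payment 192 and no bond earns 56.
  Competent: bond gives 192 − 20 = 172; no bond gives 56 − 0 = 56. No deviation. ✓
  Incompetent: no bond gives 56 − 0 = 56; bond gives 192 − 166 = 26. No deviation. ✓
Both hold — the competent type sends bond.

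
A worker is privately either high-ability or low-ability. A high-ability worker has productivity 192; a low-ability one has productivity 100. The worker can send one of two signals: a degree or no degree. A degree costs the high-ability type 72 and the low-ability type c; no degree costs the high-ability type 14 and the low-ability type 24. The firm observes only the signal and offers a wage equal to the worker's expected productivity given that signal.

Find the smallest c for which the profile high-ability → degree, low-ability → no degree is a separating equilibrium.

116

Under separation: degree → high-ability (pays 192); no degree → low-ability (pays 100).
High-ability: 192 − 72 = 120 ≥ 100 − 14 = 86. Holds regardless of c. ✓
Low-ability: 100 − 24 ≥ 192 − c, so c ≥ 192 − 76 = 116.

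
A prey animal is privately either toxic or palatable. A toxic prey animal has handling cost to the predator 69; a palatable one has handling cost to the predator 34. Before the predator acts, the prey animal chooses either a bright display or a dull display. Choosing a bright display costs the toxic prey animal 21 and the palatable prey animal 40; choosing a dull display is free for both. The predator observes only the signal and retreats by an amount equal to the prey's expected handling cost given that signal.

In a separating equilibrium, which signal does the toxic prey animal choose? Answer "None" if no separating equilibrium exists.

Try toxic → bright display, palatable → dull display:
  If types separate, bright display earns payment 69 and dull display earns 34.
  Toxic: bright display gives 69 − 21 = 48; dull display gives 34 − 0 = 34. No deviation. ✓
  Palatable: dull display gives 34 − 0 = 34; bright display gives 69 − 40 = 29. No deviation. ✓
Both hold — the toxic type sends bright display.

bright display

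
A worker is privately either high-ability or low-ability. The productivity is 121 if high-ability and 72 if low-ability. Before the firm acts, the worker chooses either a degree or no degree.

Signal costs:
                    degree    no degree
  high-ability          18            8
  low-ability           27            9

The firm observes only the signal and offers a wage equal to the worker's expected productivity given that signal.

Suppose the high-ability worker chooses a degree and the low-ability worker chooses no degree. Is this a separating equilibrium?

Under separation the firm infers type exactly: degree → high-ability (pays 121), no degree → low-ability (pays 72).
High-ability: degree gives 121 − 18 = 103; no degree gives 72 − 8 = 64. No deviation. ✓
Low-ability: no degree gives 72 − 9 = 63; degree gives 121 − 27 = 94. Would deviate. ✗

No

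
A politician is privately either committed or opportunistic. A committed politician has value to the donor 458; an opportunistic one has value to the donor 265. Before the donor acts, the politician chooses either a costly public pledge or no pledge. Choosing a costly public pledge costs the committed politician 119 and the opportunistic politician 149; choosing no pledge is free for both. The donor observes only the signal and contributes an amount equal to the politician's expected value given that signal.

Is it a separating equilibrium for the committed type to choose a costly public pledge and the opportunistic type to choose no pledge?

Under separation the donor infers type exactly: pledge → committed (pays 458), no pledge → opportunistic (pays 265).
Committed: pledge gives 458 − 119 = 339; no pledge gives 265 − 0 = 265. No deviation. ✓
Opportunistic: no pledge gives 265 − 0 = 265; pledge gives 458 − 149 = 309. Would deviate. ✗

No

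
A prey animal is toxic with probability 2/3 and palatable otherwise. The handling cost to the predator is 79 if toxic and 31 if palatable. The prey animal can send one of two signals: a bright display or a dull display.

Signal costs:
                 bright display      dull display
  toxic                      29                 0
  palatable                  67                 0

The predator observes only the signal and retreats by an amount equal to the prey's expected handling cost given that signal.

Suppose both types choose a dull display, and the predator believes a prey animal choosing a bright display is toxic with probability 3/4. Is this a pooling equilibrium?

Yes

At the pooled signal (dull display) the predator holds the prior 2/3 and pays 2/3·79 + 1/3·31 = 63. Off-path (bright display) belief 3/4 gives 3/4·79 + 1/4·31 = 67.
Toxic: dull display gives 63 − 0 = 63; bright display gives 67 − 29 = 38. Stays. ✓
Palatable: dull display gives 63 − 0 = 63; bright display gives 67 − 67 = 0. Stays. ✓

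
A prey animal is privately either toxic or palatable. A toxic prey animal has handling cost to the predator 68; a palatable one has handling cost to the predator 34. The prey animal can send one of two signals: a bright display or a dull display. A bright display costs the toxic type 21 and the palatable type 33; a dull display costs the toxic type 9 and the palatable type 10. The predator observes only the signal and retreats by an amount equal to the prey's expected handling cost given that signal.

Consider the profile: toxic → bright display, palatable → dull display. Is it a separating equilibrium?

Under separation the predator infers type exactly: bright display → toxic (pays 68), dull display → palatable (pays 34).
Toxic: bright display gives 68 − 21 = 47; dull display gives 34 − 9 = 25. No deviation. ✓
Palatable: dull display gives 34 − 10 = 24; bright display gives 68 − 33 = 35. Would deviate. ✗

No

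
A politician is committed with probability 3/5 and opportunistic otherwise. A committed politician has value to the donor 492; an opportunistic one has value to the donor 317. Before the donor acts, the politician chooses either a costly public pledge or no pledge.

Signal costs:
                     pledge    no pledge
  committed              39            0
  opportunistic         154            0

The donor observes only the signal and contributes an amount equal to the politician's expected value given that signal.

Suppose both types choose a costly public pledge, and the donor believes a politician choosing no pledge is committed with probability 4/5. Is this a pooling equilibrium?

No

On the equilibrium path (pledge) the donor holds the prior 3/5 and pays 3/5·492 + 2/5·317 = 422. Off-path (no pledge) belief 4/5 gives 4/5·492 + 1/5·317 = 457.
Committed: pledge gives 422 − 39 = 383; no pledge gives 457 − 0 = 457. Deviates. ✗
Opportunistic: pledge gives 422 − 154 = 268; no pledge gives 457 − 0 = 457. Deviates. ✗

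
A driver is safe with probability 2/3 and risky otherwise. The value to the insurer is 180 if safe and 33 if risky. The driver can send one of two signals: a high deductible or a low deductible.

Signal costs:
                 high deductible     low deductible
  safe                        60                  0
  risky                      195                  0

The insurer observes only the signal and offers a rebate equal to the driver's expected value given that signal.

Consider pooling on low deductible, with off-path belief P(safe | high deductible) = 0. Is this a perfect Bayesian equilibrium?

Yes

At the pooled signal (low deductible) the insurer holds the prior 2/3 and pays 2/3·180 + 1/3·33 = 131. Off-path (high deductible) belief 0 gives 0·180 + 1·33 = 33.
Safe: low deductible gives 131 − 0 = 131; high deductible gives 33 − 60 = -27. Stays. ✓
Risky: low deductible gives 131 − 0 = 131; high deductible gives 33 − 195 = -162. Stays. ✓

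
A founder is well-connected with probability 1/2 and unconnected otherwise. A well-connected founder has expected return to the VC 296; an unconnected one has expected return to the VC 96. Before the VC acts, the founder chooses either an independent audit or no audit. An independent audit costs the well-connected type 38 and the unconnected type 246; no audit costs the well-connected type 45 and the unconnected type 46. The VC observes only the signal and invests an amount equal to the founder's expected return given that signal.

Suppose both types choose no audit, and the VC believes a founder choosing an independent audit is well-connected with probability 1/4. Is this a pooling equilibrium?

At the pooled signal (no audit) the VC holds the prior 1/2 and pays 1/2·296 + 1/2·96 = 196. Off-path (audit) belief 1/4 gives 1/4·296 + 3/4·96 = 146.
Well-connected: no audit gives 196 − 45 = 151; audit gives 146 − 38 = 108. Stays. ✓
Unconnected: no audit gives 196 − 46 = 150; audit gives 146 − 246 = -100. Stays. ✓

Yes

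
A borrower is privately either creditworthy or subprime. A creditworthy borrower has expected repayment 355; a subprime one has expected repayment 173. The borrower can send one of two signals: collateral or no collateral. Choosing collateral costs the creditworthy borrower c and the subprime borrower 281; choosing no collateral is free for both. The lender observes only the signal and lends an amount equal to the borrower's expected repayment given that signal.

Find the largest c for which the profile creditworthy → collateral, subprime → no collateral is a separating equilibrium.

Under separation: collateral → creditworthy (pays 355); no collateral → subprime (pays 173).
Subprime: 173 − 0 = 173 ≥ 355 − 281 = 74. Holds regardless of c. ✓
Creditworthy: 355 − c ≥ 173 − 0, so c ≤ 355 − 173 = 182.

182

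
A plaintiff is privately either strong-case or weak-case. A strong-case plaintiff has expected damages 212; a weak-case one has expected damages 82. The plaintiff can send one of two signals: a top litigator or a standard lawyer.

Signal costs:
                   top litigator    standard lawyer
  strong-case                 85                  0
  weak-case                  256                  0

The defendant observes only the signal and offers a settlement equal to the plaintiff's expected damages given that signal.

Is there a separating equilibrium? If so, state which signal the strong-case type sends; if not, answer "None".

top litigator

Try strong-case → top litigator, weak-case → standard lawyer:
  Under separation the defendant infers type exactly: top litigator → strong-case (pays 212), standard lawyer → weak-case (pays 82).
  Strong-case: top litigator gives 212 − 85 = 127; standard lawyer gives 82 − 0 = 82. No deviation. ✓
  Weak-case: standard lawyer gives 82 − 0 = 82; top litigator gives 212 − 256 = -44. No deviation. ✓
Both hold — the strong-case type sends top litigator.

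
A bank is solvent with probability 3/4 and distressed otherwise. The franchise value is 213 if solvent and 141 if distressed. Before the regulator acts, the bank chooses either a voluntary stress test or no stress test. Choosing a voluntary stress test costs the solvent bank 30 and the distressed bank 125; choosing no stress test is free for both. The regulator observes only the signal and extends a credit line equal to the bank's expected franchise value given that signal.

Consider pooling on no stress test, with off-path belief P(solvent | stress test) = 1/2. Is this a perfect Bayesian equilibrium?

Yes

At the pooled signal (no stress test) the regulator holds the prior 3/4 and pays 3/4·213 + 1/4·141 = 195. Off-path (stress test) belief 1/2 gives 1/2·213 + 1/2·141 = 177.
Solvent: no stress test gives 195 − 0 = 195; stress test gives 177 − 30 = 147. Stays. ✓
Distressed: no stress test gives 195 − 0 = 195; stress test gives 177 − 125 = 52. Stays. ✓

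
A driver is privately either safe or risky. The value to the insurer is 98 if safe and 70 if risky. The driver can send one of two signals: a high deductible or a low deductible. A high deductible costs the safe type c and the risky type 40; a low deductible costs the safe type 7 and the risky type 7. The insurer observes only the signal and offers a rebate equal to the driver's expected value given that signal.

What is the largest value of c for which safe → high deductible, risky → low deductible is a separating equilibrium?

35

Under separation: high deductible → safe (pays 98); low deductible → risky (pays 70).
Risky: 70 − 7 = 63 ≥ 98 − 40 = 58. Holds regardless of c. ✓
Safe: 98 − c ≥ 70 − 7, so c ≤ 98 − 63 = 35.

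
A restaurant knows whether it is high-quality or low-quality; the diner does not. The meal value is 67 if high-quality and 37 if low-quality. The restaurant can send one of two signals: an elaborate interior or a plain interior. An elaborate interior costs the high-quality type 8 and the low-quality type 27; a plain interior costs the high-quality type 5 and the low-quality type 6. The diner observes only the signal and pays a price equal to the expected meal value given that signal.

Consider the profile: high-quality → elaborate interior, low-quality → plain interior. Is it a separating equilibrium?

No

Under separation the diner infers type exactly: elaborate interior → high-quality (pays 67), plain interior → low-quality (pays 37).
High-quality: elaborate interior gives 67 − 8 = 59; plain interior gives 37 − 5 = 32. No deviation. ✓
Low-quality: plain interior gives 37 − 6 = 31; elaborate interior gives 67 − 27 = 40. Would deviate. ✗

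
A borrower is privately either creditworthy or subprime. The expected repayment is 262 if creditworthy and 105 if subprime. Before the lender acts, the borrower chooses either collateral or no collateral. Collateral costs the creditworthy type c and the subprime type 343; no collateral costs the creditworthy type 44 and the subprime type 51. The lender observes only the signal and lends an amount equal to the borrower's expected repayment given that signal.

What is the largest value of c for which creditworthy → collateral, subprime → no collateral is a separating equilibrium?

Under separation: collateral → creditworthy (pays 262); no collateral → subprime (pays 105).
Subprime: 105 − 51 = 54 ≥ 262 − 343 = -81. Holds regardless of c. ✓
Creditworthy: 262 − c ≥ 105 − 44, so c ≤ 262 − 61 = 201.

201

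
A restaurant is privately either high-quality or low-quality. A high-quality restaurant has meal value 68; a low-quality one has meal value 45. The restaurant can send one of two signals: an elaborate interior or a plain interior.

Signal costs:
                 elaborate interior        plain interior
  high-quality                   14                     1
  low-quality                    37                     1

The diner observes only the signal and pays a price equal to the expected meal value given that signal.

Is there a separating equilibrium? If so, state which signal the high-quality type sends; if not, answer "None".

Try high-quality → elaborate interior, low-quality → plain interior:
  If types separate, elaborate interior earns payment 68 and plain interior earns 45.
  High-quality: elaborate interior gives 68 − 14 = 54; plain interior gives 45 − 1 = 44. No deviation. ✓
  Low-quality: plain interior gives 45 − 1 = 44; elaborate interior gives 68 − 37 = 31. No deviation. ✓
Both hold — the high-quality type sends elaborate interior.

elaborate interior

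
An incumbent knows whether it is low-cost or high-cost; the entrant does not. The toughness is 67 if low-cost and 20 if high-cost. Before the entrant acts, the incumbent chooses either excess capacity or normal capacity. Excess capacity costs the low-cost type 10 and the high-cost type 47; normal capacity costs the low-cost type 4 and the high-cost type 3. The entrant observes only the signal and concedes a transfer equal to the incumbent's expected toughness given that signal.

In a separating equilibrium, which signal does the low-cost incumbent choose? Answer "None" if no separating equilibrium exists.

Try low-cost → excess capacity, high-cost → normal capacity:
  If types separate, excess capacity earns payment 67 and normal capacity earns 20.
  Low-cost: excess capacity gives 67 − 10 = 57; normal capacity gives 20 − 4 = 16. No deviation. ✓
  High-cost: normal capacity gives 20 − 3 = 17; excess capacity gives 67 − 47 = 20. Would deviate. ✗
Try low-cost → normal capacity, high-cost → excess capacity:
  If types separate, normal capacity earns payment 67 and excess capacity earns 20.
  Low-cost: normal capacity gives 67 − 4 = 63; excess capacity gives 20 − 10 = 10. No deviation. ✓
  High-cost: excess capacity gives 20 − 47 = -27; normal capacity gives 67 − 3 = 64. Would deviate. ✗
Neither assignment is incentive-compatible.

None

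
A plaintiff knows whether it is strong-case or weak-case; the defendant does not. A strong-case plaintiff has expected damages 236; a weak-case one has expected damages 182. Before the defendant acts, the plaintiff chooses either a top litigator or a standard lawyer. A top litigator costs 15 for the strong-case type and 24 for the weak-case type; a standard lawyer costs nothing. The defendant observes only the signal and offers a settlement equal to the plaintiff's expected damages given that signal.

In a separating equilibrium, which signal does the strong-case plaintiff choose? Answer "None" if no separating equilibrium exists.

None

Try strong-case → top litigator, weak-case → standard lawyer:
  If types separate, top litigator earns payment 236 and standard lawyer earns 182.
  Strong-case: top litigator gives 236 − 15 = 221; standard lawyer gives 182 − 0 = 182. No deviation. ✓
  Weak-case: standard lawyer gives 182 − 0 = 182; top litigator gives 236 − 24 = 212. Would deviate. ✗
Try strong-case → standard lawyer, weak-case → top litigator:
  If types separate, standard lawyer earns payment 236 and top litigator earns 182.
  Strong-case: standard lawyer gives 236 − 0 = 236; top litigator gives 182 − 15 = 167. No deviation. ✓
  Weak-case: top litigator gives 182 − 24 = 158; standard lawyer gives 236 − 0 = 236. Would deviate. ✗
Neither assignment is incentive-compatible.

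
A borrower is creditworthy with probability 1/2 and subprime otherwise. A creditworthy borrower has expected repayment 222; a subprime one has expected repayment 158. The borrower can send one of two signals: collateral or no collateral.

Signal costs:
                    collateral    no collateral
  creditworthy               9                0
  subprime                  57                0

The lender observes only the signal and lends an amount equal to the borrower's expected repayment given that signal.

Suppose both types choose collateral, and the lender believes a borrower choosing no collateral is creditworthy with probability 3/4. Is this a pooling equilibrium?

No

At the pooled signal (collateral) the lender holds the prior 1/2 and pays 1/2·222 + 1/2·158 = 190. Off-path (no collateral) belief 3/4 gives 3/4·222 + 1/4·158 = 206.
Creditworthy: collateral gives 190 − 9 = 181; no collateral gives 206 − 0 = 206. Deviates. ✗
Subprime: collateral gives 190 − 57 = 133; no collateral gives 206 − 0 = 206. Deviates. ✗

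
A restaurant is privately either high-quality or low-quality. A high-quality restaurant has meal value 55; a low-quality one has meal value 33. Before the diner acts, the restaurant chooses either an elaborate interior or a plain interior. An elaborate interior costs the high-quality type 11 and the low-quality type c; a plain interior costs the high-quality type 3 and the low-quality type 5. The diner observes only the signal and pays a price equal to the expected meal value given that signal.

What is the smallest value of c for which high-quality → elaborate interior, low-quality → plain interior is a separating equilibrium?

27

Under separation: elaborate interior → high-quality (pays 55); plain interior → low-quality (pays 33).
High-quality: 55 − 11 = 44 ≥ 33 − 3 = 30. Holds regardless of c. ✓
Low-quality: 33 − 5 ≥ 55 − c, so c ≥ 55 − 28 = 27.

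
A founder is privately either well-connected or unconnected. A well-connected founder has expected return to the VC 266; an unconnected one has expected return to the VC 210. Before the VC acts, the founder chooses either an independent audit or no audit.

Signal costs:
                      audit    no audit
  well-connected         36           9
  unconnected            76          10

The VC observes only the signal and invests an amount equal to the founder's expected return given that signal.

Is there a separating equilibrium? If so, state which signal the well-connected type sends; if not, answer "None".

Try well-connected → audit, unconnected → no audit:
  If types separate, audit earns payment 266 and no audit earns 210.
  Well-connected: audit gives 266 − 36 = 230; no audit gives 210 − 9 = 201. No deviation. ✓
  Unconnected: no audit gives 210 − 10 = 200; audit gives 266 − 76 = 190. No deviation. ✓
Both hold — the well-connected type sends audit.

audit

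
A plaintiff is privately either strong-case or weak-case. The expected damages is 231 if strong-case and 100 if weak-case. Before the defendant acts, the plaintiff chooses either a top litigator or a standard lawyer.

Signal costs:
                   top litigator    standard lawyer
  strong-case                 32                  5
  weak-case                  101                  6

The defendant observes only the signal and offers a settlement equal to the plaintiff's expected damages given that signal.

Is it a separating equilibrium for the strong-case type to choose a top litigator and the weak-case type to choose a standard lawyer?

If types separate, top litigator earns payment 231 and standard lawyer earns 100.
Strong-case: top litigator gives 231 − 32 = 199; standard lawyer gives 100 − 5 = 95. No deviation. ✓
Weak-case: standard lawyer gives 100 − 6 = 94; top litigator gives 231 − 101 = 130. Would deviate. ✗

No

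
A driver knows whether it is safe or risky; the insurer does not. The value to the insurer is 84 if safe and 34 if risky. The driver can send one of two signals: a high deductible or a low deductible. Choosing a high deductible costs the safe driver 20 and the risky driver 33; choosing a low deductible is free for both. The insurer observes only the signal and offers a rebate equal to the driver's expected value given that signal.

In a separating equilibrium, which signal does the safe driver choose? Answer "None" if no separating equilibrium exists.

Try safe → high deductible, risky → low deductible:
  If types separate, high deductible earns payment 84 and low deductible earns 34.
  Safe: high deductible gives 84 − 20 = 64; low deductible gives 34 − 0 = 34. No deviation. ✓
  Risky: low deductible gives 34 − 0 = 34; high deductible gives 84 − 33 = 51. Would deviate. ✗
Try safe → low deductible, risky → high deductible:
  If types separate, low deductible earns payment 84 and high deductible earns 34.
  Safe: low deductible gives 84 − 0 = 84; high deductible gives 34 − 20 = 14. No deviation. ✓
  Risky: high deductible gives 34 − 33 = 1; low deductible gives 84 − 0 = 84. Would deviate. ✗
Neither assignment is incentive-compatible.

None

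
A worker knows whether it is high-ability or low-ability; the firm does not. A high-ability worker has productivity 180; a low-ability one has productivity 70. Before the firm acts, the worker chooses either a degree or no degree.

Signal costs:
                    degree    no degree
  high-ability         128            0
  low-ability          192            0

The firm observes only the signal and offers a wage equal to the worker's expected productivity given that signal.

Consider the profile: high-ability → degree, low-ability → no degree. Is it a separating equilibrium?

Under separation the firm infers type exactly: degree → high-ability (pays 180), no degree → low-ability (pays 70).
High-ability: degree gives 180 − 128 = 52; no degree gives 70 − 0 = 70. Would deviate. ✗
Low-ability: no degree gives 70 − 0 = 70; degree gives 180 − 192 = -12. No deviation. ✓

No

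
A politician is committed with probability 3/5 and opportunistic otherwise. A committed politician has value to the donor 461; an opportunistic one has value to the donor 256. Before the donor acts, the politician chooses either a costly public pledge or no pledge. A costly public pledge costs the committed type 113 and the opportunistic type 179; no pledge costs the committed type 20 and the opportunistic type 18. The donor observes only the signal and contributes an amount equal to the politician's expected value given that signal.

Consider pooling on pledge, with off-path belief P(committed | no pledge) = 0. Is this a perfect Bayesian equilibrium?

No

On the equilibrium path (pledge) the donor holds the prior 3/5 and pays 3/5·461 + 2/5·256 = 379. Off-path (no pledge) belief 0 gives 0·461 + 1·256 = 256.
Committed: pledge gives 379 − 113 = 266; no pledge gives 256 − 20 = 236. Stays. ✓
Opportunistic: pledge gives 379 − 179 = 200; no pledge gives 256 − 18 = 238. Deviates. ✗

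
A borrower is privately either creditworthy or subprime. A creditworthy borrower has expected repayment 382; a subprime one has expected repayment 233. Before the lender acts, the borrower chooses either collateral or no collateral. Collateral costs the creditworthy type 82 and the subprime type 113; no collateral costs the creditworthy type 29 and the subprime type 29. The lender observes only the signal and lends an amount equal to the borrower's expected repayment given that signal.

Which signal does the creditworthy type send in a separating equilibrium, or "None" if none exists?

Try creditworthy → collateral, subprime → no collateral:
  If types separate, collateral earns payment 382 and no collateral earns 233.
  Creditworthy: collateral gives 382 − 82 = 300; no collateral gives 233 − 29 = 204. No deviation. ✓
  Subprime: no collateral gives 233 − 29 = 204; collateral gives 382 − 113 = 269. Would deviate. ✗
Try creditworthy → no collateral, subprime → collateral:
  If types separate, no collateral earns payment 382 and collateral earns 233.
  Creditworthy: no collateral gives 382 − 29 = 353; collateral gives 233 − 82 = 151. No deviation. ✓
  Subprime: collateral gives 233 − 113 = 120; no collateral gives 382 − 29 = 353. Would deviate. ✗
Neither assignment is incentive-compatible.

None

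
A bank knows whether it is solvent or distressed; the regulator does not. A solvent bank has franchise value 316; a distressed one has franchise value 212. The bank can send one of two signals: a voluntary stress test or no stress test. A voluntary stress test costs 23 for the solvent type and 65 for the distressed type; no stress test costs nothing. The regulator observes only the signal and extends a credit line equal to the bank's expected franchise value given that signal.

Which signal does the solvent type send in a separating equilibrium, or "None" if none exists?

Try solvent → stress test, distressed → no stress test:
  Under separation the regulator infers type exactly: stress test → solvent (pays 316), no stress test → distressed (pays 212).
  Solvent: stress test gives 316 − 23 = 293; no stress test gives 212 − 0 = 212. No deviation. ✓
  Distressed: no stress test gives 212 − 0 = 212; stress test gives 316 − 65 = 251. Would deviate. ✗
Try solvent → no stress test, distressed → stress test:
  Under separation the regulator infers type exactly: no stress test → solvent (pays 316), stress test → distressed (pays 212).
  Solvent: no stress test gives 316 − 0 = 316; stress test gives 212 − 23 = 189. No deviation. ✓
  Distressed: stress test gives 212 − 65 = 147; no stress test gives 316 − 0 = 316. Would deviate. ✗
Neither assignment is incentive-compatible.

None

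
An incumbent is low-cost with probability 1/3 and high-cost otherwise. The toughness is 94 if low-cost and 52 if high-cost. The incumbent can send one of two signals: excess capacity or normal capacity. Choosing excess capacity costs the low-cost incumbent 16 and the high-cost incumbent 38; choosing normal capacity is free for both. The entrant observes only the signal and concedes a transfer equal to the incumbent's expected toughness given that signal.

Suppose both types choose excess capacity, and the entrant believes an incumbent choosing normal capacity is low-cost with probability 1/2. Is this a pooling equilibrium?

At the pooled signal (excess capacity) the entrant holds the prior 1/3 and pays 1/3·94 + 2/3·52 = 66. Off-path (normal capacity) belief 1/2 gives 1/2·94 + 1/2·52 = 73.
Low-cost: excess capacity gives 66 − 16 = 50; normal capacity gives 73 − 0 = 73. Deviates. ✗
High-cost: excess capacity gives 66 − 38 = 28; normal capacity gives 73 − 0 = 73. Deviates. ✗

No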